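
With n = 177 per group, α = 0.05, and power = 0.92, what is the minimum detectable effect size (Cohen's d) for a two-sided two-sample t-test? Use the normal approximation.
d ≈ 0.36

Minimum detectable effect (two-sample t-test, normal approximation):
d = (z_{α/2} + z_β) / √(n/2)
d = (1.960 + 1.405) / √(177/2)
d = 3.365 / 9.407
d ≈ 0.36

By Cohen's convention (0.2 small / 0.5 medium / 0.8 large): small effect.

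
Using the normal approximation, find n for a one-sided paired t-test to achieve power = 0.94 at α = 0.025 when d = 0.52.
n = 46 pairs

Sample size formula (paired t-test, normal approximation):
n = ((z_α + z_β) / d)²

z_α = 1.960 (for α = 0.025, one-sided)
z_β = 1.555 (for power = 0.94)
d = 0.52

n = ((1.960 + 1.555) / 0.52)²
n = (6.760)²
n ≈ 45.70
Round up to the next whole number: n = 46 pairs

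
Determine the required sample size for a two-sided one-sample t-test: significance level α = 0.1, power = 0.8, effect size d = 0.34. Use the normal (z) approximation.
n = 54

Sample size formula (one-sample t-test, normal approximation):
n = ((z_{α/2} + z_β) / d)²

z_{α/2} = 1.645 (for α = 0.1, two-sided)
z_β = 0.842 (for power = 0.8)
d = 0.34

n = ((1.645 + 0.842) / 0.34)²
n = (7.315)²
n ≈ 53.51
Round up to the next whole number: n = 54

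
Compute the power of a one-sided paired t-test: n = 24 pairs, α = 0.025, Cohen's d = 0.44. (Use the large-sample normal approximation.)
Power ≈ 0.58

Power calculation (paired t-test, normal approximation):
z_β = d · √n - z_α
z_β = 0.44 · √24 - 1.960
z_β = 0.44 · 4.899 - 1.960
z_β = 0.196

Power = Φ(z_β) = Φ(0.196) ≈ 0.578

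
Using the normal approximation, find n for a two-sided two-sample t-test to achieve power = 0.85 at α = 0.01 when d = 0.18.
n = 806 per group

Sample size formula (two-sample t-test, normal approximation):
n = 2 · ((z_{α/2} + z_β) / d)²

z_{α/2} = 2.576 (for α = 0.01, two-sided)
z_β = 1.036 (for power = 0.85)
d = 0.18

n = 2 · ((2.576 + 1.036) / 0.18)²
n = 2 · (20.067)²
n ≈ 805.37
Round up to the next whole number: n = 806 per group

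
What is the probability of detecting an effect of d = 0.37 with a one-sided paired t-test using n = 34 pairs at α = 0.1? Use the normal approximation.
Power ≈ 0.81

Power calculation (paired t-test, normal approximation):
z_β = d · √n - z_α
z_β = 0.37 · √34 - 1.282
z_β = 0.37 · 5.831 - 1.282
z_β = 0.876

Power = Φ(z_β) = Φ(0.876) ≈ 0.809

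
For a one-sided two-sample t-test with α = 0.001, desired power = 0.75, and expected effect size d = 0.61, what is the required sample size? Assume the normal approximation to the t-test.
n = 77 per group

Sample size formula (two-sample t-test, normal approximation):
n = 2 · ((z_α + z_β) / d)²

z_α = 3.090 (for α = 0.001, one-sided)
z_β = 0.674 (for power = 0.75)
d = 0.61

n = 2 · ((3.090 + 0.674) / 0.61)²
n = 2 · (6.170)²
n ≈ 76.14
Round up to the next whole number: n = 77 per group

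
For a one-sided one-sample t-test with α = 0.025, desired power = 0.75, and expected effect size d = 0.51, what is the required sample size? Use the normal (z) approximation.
n = 27

Sample size formula (one-sample t-test, normal approximation):
n = ((z_α + z_β) / d)²

z_α = 1.960 (for α = 0.025, one-sided)
z_β = 0.674 (for power = 0.75)
d = 0.51

n = ((1.960 + 0.674) / 0.51)²
n = (5.165)²
n ≈ 26.68
Round up to the next whole number: n = 27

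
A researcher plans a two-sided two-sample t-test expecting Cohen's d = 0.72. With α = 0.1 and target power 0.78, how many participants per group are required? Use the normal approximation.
n = 23 per group

Sample size formula (two-sample t-test, normal approximation):
n = 2 · ((z_{α/2} + z_β) / d)²

z_{α/2} = 1.645 (for α = 0.1, two-sided)
z_β = 0.772 (for power = 0.78)
d = 0.72

n = 2 · ((1.645 + 0.772) / 0.72)²
n = 2 · (3.357)²
n ≈ 22.54
Round up to the next whole number: n = 23 per group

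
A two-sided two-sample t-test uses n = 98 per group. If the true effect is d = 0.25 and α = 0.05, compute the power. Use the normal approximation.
Power ≈ 0.42

Power calculation (two-sample t-test, normal approximation):
z_β = d · √(n/2) - z_{α/2}
z_β = 0.25 · √(98/2) - 1.960
z_β = 0.25 · 7.000 - 1.960
z_β = -0.210

Power = Φ(z_β) = Φ(-0.210) ≈ 0.417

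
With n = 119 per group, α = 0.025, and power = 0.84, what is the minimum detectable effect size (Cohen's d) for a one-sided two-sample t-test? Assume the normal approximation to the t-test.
d ≈ 0.38

Minimum detectable effect (two-sample t-test, normal approximation):
d = (z_α + z_β) / √(n/2)
d = (1.960 + 0.994) / √(119/2)
d = 2.954 / 7.714
d ≈ 0.38

By Cohen's convention (0.2 small / 0.5 medium / 0.8 large): small effect.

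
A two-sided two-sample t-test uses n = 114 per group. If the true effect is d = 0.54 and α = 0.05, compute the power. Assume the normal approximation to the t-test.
Power ≈ 0.98

Power calculation (two-sample t-test, normal approximation):
z_β = d · √(n/2) - z_{α/2}
z_β = 0.54 · √(114/2) - 1.960
z_β = 0.54 · 7.550 - 1.960
z_β = 2.117

Power = Φ(z_β) = Φ(2.117) ≈ 0.983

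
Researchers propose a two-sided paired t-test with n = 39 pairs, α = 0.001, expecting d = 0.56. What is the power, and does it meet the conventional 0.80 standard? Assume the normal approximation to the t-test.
Power ≈ 0.58; the study is underpowered (power < 0.80)

Power calculation (paired t-test, normal approximation):
z_β = d · √n - z_{α/2}
z_β = 0.56 · √39 - 3.291
z_β = 0.56 · 6.245 - 3.291
z_β = 0.207

Power = Φ(z_β) = Φ(0.207) ≈ 0.582

Effect size d = 0.56 is medium by Cohen's convention (0.2/0.5/0.8).

Threshold: power ≥ 0.80 is conventionally adequate.
Power ≈ 0.58 → the study is underpowered (power < 0.80).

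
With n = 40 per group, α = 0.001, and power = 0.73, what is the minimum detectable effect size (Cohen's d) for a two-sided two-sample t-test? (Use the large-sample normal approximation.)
d ≈ 0.87

Minimum detectable effect (two-sample t-test, normal approximation):
d = (z_{α/2} + z_β) / √(n/2)
d = (3.291 + 0.613) / √(40/2)
d = 3.903 / 4.472
d ≈ 0.87

By Cohen's convention (0.2 small / 0.5 medium / 0.8 large): large effect.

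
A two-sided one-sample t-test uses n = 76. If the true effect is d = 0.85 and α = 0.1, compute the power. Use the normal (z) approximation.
Power ≈ 1.00

Power calculation (one-sample t-test, normal approximation):
z_β = d · √n - z_{α/2}
z_β = 0.85 · √76 - 1.645
z_β = 0.85 · 8.718 - 1.645
z_β = 5.765

Power = Φ(z_β) = Φ(5.765) ≈ 1.000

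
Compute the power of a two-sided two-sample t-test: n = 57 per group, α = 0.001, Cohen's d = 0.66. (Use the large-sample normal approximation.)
Power ≈ 0.59

Power calculation (two-sample t-test, normal approximation):
z_β = d · √(n/2) - z_{α/2}
z_β = 0.66 · √(57/2) - 3.291
z_β = 0.66 · 5.339 - 3.291
z_β = 0.233

Power = Φ(z_β) = Φ(0.233) ≈ 0.592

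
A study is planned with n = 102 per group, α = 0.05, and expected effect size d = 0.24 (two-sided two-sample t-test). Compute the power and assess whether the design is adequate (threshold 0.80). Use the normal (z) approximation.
Power ≈ 0.40; the study is underpowered (power < 0.80)

Power calculation (two-sample t-test, normal approximation):
z_β = d · √(n/2) - z_{α/2}
z_β = 0.24 · √(102/2) - 1.960
z_β = 0.24 · 7.141 - 1.960
z_β = -0.246

Power = Φ(z_β) = Φ(-0.246) ≈ 0.403

Effect size d = 0.24 is small by Cohen's convention (0.2/0.5/0.8).

Threshold: power ≥ 0.80 is conventionally adequate.
Power ≈ 0.40 → the study is underpowered (power < 0.80).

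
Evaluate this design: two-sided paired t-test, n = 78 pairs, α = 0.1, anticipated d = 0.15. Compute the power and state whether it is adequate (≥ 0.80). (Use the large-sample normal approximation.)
Power ≈ 0.37; the study is underpowered (power < 0.80)

Power calculation (paired t-test, normal approximation):
z_β = d · √n - z_{α/2}
z_β = 0.15 · √78 - 1.645
z_β = 0.15 · 8.832 - 1.645
z_β = -0.320

Power = Φ(z_β) = Φ(-0.320) ≈ 0.374

Effect size d = 0.15 is very small by Cohen's convention (0.2/0.5/0.8).

Threshold: power ≥ 0.80 is conventionally adequate.
Power ≈ 0.37 → the study is underpowered (power < 0.80).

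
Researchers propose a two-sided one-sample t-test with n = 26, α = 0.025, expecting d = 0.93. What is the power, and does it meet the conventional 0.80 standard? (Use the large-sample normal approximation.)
Power ≈ 0.99; the study is adequately powered (power ≥ 0.80)

Power calculation (one-sample t-test, normal approximation):
z_β = d · √n - z_{α/2}
z_β = 0.93 · √26 - 2.241
z_β = 0.93 · 5.099 - 2.241
z_β = 2.501

Power = Φ(z_β) = Φ(2.501) ≈ 0.994

Effect size d = 0.93 is large by Cohen's convention (0.2/0.5/0.8).

Threshold: power ≥ 0.80 is conventionally adequate.
Power ≈ 0.99 → the study is adequately powered (power ≥ 0.80).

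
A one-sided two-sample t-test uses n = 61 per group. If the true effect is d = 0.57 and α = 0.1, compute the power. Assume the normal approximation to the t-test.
Power ≈ 0.97

Power calculation (two-sample t-test, normal approximation):
z_β = d · √(n/2) - z_α
z_β = 0.57 · √(61/2) - 1.282
z_β = 0.57 · 5.523 - 1.282
z_β = 1.866

Power = Φ(z_β) = Φ(1.866) ≈ 0.969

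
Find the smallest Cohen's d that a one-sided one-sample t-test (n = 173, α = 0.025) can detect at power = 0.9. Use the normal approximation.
d ≈ 0.25

Minimum detectable effect (one-sample t-test, normal approximation):
d = (z_α + z_β) / √n
d = (1.960 + 1.282) / √173
d = 3.242 / 13.153
d ≈ 0.25

By Cohen's convention (0.2 small / 0.5 medium / 0.8 large): small effect.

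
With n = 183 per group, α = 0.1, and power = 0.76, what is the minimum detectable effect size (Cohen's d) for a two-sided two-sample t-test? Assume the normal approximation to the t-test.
d ≈ 0.25

Minimum detectable effect (two-sample t-test, normal approximation):
d = (z_{α/2} + z_β) / √(n/2)
d = (1.645 + 0.706) / √(183/2)
d = 2.351 / 9.566
d ≈ 0.25

By Cohen's convention (0.2 small / 0.5 medium / 0.8 large): small effect.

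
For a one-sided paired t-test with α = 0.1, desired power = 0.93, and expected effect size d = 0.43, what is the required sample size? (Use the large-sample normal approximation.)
n = 42 pairs

Sample size formula (paired t-test, normal approximation):
n = ((z_α + z_β) / d)²

z_α = 1.282 (for α = 0.1, one-sided)
z_β = 1.476 (for power = 0.93)
d = 0.43

n = ((1.282 + 1.476) / 0.43)²
n = (6.414)²
n ≈ 41.14
Round up to the next whole number: n = 42 pairs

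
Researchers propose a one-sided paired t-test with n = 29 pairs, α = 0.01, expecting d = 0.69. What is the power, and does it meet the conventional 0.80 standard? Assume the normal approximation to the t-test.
Power ≈ 0.92; the study is adequately powered (power ≥ 0.80)

Power calculation (paired t-test, normal approximation):
z_β = d · √n - z_α
z_β = 0.69 · √29 - 2.326
z_β = 0.69 · 5.385 - 2.326
z_β = 1.389

Power = Φ(z_β) = Φ(1.389) ≈ 0.918

Effect size d = 0.69 is medium by Cohen's convention (0.2/0.5/0.8).

Threshold: power ≥ 0.80 is conventionally adequate.
Power ≈ 0.92 → the study is adequately powered (power ≥ 0.80).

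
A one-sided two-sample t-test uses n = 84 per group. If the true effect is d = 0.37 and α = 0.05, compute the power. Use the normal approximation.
Power ≈ 0.77

Power calculation (two-sample t-test, normal approximation):
z_β = d · √(n/2) - z_α
z_β = 0.37 · √(84/2) - 1.645
z_β = 0.37 · 6.481 - 1.645
z_β = 0.753

Power = Φ(z_β) = Φ(0.753) ≈ 0.774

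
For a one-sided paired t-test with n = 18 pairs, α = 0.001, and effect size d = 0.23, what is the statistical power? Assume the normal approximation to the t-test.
Power ≈ 0.02

Power calculation (paired t-test, normal approximation):
z_β = d · √n - z_α
z_β = 0.23 · √18 - 3.090
z_β = 0.23 · 4.243 - 3.090
z_β = -2.114

Power = Φ(z_β) = Φ(-2.114) ≈ 0.017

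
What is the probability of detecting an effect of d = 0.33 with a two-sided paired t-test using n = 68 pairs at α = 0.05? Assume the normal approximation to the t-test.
Power ≈ 0.78

Power calculation (paired t-test, normal approximation):
z_β = d · √n - z_{α/2}
z_β = 0.33 · √68 - 1.960
z_β = 0.33 · 8.246 - 1.960
z_β = 0.761

Power = Φ(z_β) = Φ(0.761) ≈ 0.777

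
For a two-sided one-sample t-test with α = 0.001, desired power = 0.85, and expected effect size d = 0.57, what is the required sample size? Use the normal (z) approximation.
n = 58

Sample size formula (one-sample t-test, normal approximation):
n = ((z_{α/2} + z_β) / d)²

z_{α/2} = 3.291 (for α = 0.001, two-sided)
z_β = 1.036 (for power = 0.85)
d = 0.57

n = ((3.291 + 1.036) / 0.57)²
n = (7.591)²
n ≈ 57.62
Round up to the next whole number: n = 58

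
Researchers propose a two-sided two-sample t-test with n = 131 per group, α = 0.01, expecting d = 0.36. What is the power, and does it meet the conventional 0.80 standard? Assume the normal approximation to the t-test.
Power ≈ 0.63; the study is underpowered (power < 0.80)

Power calculation (two-sample t-test, normal approximation):
z_β = d · √(n/2) - z_{α/2}
z_β = 0.36 · √(131/2) - 2.576
z_β = 0.36 · 8.093 - 2.576
z_β = 0.338

Power = Φ(z_β) = Φ(0.338) ≈ 0.632

Effect size d = 0.36 is small by Cohen's convention (0.2/0.5/0.8).

Threshold: power ≥ 0.80 is conventionally adequate.
Power ≈ 0.63 → the study is underpowered (power < 0.80).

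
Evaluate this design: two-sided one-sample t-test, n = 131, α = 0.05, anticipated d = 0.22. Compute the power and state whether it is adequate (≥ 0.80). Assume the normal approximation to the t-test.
Power ≈ 0.71; the study is underpowered (power < 0.80)

Power calculation (one-sample t-test, normal approximation):
z_β = d · √n - z_{α/2}
z_β = 0.22 · √131 - 1.960
z_β = 0.22 · 11.446 - 1.960
z_β = 0.558

Power = Φ(z_β) = Φ(0.558) ≈ 0.712

Effect size d = 0.22 is small by Cohen's convention (0.2/0.5/0.8).

Threshold: power ≥ 0.80 is conventionally adequate.
Power ≈ 0.71 → the study is underpowered (power < 0.80).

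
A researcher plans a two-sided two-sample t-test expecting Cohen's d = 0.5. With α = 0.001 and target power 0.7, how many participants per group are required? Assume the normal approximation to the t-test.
n = 117 per group

Sample size formula (two-sample t-test, normal approximation):
n = 2 · ((z_{α/2} + z_β) / d)²

z_{α/2} = 3.291 (for α = 0.001, two-sided)
z_β = 0.524 (for power = 0.7)
d = 0.5

n = 2 · ((3.291 + 0.524) / 0.5)²
n = 2 · (7.630)²
n ≈ 116.43
Round up to the next whole number: n = 117 per group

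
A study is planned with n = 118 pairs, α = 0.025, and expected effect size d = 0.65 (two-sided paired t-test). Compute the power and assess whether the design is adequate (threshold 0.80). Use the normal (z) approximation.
Power ≈ 1.00; the study is adequately powered (power ≥ 0.80)

Power calculation (paired t-test, normal approximation):
z_β = d · √n - z_{α/2}
z_β = 0.65 · √118 - 2.241
z_β = 0.65 · 10.863 - 2.241
z_β = 4.819

Power = Φ(z_β) = Φ(4.819) ≈ 1.000

Effect size d = 0.65 is medium by Cohen's convention (0.2/0.5/0.8).

Threshold: power ≥ 0.80 is conventionally adequate.
Power ≈ 1.00 → the study is adequately powered (power ≥ 0.80).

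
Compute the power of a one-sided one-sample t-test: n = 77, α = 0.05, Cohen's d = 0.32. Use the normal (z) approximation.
Power ≈ 0.88

Power calculation (one-sample t-test, normal approximation):
z_β = d · √n - z_α
z_β = 0.32 · √77 - 1.645
z_β = 0.32 · 8.775 - 1.645
z_β = 1.163

Power = Φ(z_β) = Φ(1.163) ≈ 0.878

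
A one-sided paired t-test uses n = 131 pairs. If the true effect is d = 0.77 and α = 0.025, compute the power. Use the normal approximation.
Power ≈ 1.00

Power calculation (paired t-test, normal approximation):
z_β = d · √n - z_α
z_β = 0.77 · √131 - 1.960
z_β = 0.77 · 11.446 - 1.960
z_β = 6.853

Power = Φ(z_β) = Φ(6.853) ≈ 1.000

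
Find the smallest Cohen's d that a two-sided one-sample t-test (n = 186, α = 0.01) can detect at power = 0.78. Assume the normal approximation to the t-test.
d ≈ 0.25

Minimum detectable effect (one-sample t-test, normal approximation):
d = (z_{α/2} + z_β) / √n
d = (2.576 + 0.772) / √186
d = 3.348 / 13.638
d ≈ 0.25

By Cohen's convention (0.2 small / 0.5 medium / 0.8 large): small effect.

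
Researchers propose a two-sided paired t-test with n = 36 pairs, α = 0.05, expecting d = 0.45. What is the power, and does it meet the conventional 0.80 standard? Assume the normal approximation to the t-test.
Power ≈ 0.77; the study is underpowered (power < 0.80)

Power calculation (paired t-test, normal approximation):
z_β = d · √n - z_{α/2}
z_β = 0.45 · √36 - 1.960
z_β = 0.45 · 6.000 - 1.960
z_β = 0.740

Power = Φ(z_β) = Φ(0.740) ≈ 0.770

Effect size d = 0.45 is small by Cohen's convention (0.2/0.5/0.8).

Threshold: power ≥ 0.80 is conventionally adequate.
Power ≈ 0.77 → the study is underpowered (power < 0.80).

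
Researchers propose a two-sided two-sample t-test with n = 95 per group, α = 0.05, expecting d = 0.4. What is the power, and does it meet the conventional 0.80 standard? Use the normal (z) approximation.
Power ≈ 0.79; the study is underpowered (power < 0.80)

Power calculation (two-sample t-test, normal approximation):
z_β = d · √(n/2) - z_{α/2}
z_β = 0.4 · √(95/2) - 1.960
z_β = 0.4 · 6.892 - 1.960
z_β = 0.797

Power = Φ(z_β) = Φ(0.797) ≈ 0.787

Effect size d = 0.4 is small by Cohen's convention (0.2/0.5/0.8).

Threshold: power ≥ 0.80 is conventionally adequate.
Power ≈ 0.79 → the study is underpowered (power < 0.80).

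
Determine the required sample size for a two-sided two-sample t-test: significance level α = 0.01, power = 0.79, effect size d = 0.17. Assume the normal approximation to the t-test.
n = 792 per group

Sample size formula (two-sample t-test, normal approximation):
n = 2 · ((z_{α/2} + z_β) / d)²

z_{α/2} = 2.576 (for α = 0.01, two-sided)
z_β = 0.806 (for power = 0.79)
d = 0.17

n = 2 · ((2.576 + 0.806) / 0.17)²
n = 2 · (19.894)²
n ≈ 791.54
Round up to the next whole number: n = 792 per group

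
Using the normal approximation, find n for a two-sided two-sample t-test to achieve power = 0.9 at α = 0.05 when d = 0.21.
n = 477 per group

Sample size formula (two-sample t-test, normal approximation):
n = 2 · ((z_{α/2} + z_β) / d)²

z_{α/2} = 1.960 (for α = 0.05, two-sided)
z_β = 1.282 (for power = 0.9)
d = 0.21

n = 2 · ((1.960 + 1.282) / 0.21)²
n = 2 · (15.438)²
n ≈ 476.66
Round up to the next whole number: n = 477 per group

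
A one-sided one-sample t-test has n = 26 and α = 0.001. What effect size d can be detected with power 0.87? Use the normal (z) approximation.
d ≈ 0.83

Minimum detectable effect (one-sample t-test, normal approximation):
d = (z_α + z_β) / √n
d = (3.090 + 1.126) / √26
d = 4.217 / 5.099
d ≈ 0.83

By Cohen's convention (0.2 small / 0.5 medium / 0.8 large): large effect.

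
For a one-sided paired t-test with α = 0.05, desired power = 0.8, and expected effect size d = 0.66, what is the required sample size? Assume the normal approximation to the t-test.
n = 15 pairs

Sample size formula (paired t-test, normal approximation):
n = ((z_α + z_β) / d)²

z_α = 1.645 (for α = 0.05, one-sided)
z_β = 0.842 (for power = 0.8)
d = 0.66

n = ((1.645 + 0.842) / 0.66)²
n = (3.768)²
n ≈ 14.20
Round up to the next whole number: n = 15 pairs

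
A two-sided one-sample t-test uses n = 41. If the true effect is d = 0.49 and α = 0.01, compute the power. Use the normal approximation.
Power ≈ 0.71

Power calculation (one-sample t-test, normal approximation):
z_β = d · √n - z_{α/2}
z_β = 0.49 · √41 - 2.576
z_β = 0.49 · 6.403 - 2.576
z_β = 0.562

Power = Φ(z_β) = Φ(0.562) ≈ 0.713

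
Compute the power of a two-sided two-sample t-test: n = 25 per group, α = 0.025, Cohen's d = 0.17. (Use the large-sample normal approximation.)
Power ≈ 0.05

Power calculation (two-sample t-test, normal approximation):
z_β = d · √(n/2) - z_{α/2}
z_β = 0.17 · √(25/2) - 2.241
z_β = 0.17 · 3.536 - 2.241
z_β = -1.640

Power = Φ(z_β) = Φ(-1.640) ≈ 0.050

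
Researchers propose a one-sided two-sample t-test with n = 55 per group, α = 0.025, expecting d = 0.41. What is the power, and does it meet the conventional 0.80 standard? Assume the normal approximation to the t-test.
Power ≈ 0.58; the study is underpowered (power < 0.80)

Power calculation (two-sample t-test, normal approximation):
z_β = d · √(n/2) - z_α
z_β = 0.41 · √(55/2) - 1.960
z_β = 0.41 · 5.244 - 1.960
z_β = 0.190

Power = Φ(z_β) = Φ(0.190) ≈ 0.575

Effect size d = 0.41 is small by Cohen's convention (0.2/0.5/0.8).

Threshold: power ≥ 0.80 is conventionally adequate.
Power ≈ 0.58 → the study is underpowered (power < 0.80).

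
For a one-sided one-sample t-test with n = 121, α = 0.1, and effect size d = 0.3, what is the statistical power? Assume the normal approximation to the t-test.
Power ≈ 0.98

Power calculation (one-sample t-test, normal approximation):
z_β = d · √n - z_α
z_β = 0.3 · √121 - 1.282
z_β = 0.3 · 11.000 - 1.282
z_β = 2.018

Power = Φ(z_β) = Φ(2.018) ≈ 0.978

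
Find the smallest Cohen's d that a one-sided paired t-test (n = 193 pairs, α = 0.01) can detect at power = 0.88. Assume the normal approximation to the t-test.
d ≈ 0.25

Minimum detectable effect (paired t-test, normal approximation):
d = (z_α + z_β) / √n
d = (2.326 + 1.175) / √193
d = 3.501 / 13.892
d ≈ 0.25

By Cohen's convention (0.2 small / 0.5 medium / 0.8 large): small effect.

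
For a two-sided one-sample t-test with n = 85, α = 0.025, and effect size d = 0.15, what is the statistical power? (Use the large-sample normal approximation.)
Power ≈ 0.20

Power calculation (one-sample t-test, normal approximation):
z_β = d · √n - z_{α/2}
z_β = 0.15 · √85 - 2.241
z_β = 0.15 · 9.220 - 2.241
z_β = -0.858

Power = Φ(z_β) = Φ(-0.858) ≈ 0.195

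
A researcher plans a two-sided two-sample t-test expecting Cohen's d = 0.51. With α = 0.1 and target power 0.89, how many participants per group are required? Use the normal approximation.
n = 64 per group

Sample size formula (two-sample t-test, normal approximation):
n = 2 · ((z_{α/2} + z_β) / d)²

z_{α/2} = 1.645 (for α = 0.1, two-sided)
z_β = 1.227 (for power = 0.89)
d = 0.51

n = 2 · ((1.645 + 1.227) / 0.51)²
n = 2 · (5.631)²
n ≈ 63.42
Round up to the next whole number: n = 64 per group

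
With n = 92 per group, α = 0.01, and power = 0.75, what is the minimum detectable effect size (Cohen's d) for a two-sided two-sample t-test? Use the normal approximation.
d ≈ 0.48

Minimum detectable effect (two-sample t-test, normal approximation):
d = (z_{α/2} + z_β) / √(n/2)
d = (2.576 + 0.674) / √(92/2)
d = 3.250 / 6.782
d ≈ 0.48

By Cohen's convention (0.2 small / 0.5 medium / 0.8 large): small effect.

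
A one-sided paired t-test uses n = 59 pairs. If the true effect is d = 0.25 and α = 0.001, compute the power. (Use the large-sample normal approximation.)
Power ≈ 0.12

Power calculation (paired t-test, normal approximation):
z_β = d · √n - z_α
z_β = 0.25 · √59 - 3.090
z_β = 0.25 · 7.681 - 3.090
z_β = -1.170

Power = Φ(z_β) = Φ(-1.170) ≈ 0.121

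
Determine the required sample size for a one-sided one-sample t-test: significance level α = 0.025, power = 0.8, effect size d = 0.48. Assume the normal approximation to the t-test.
n = 35

Sample size formula (one-sample t-test, normal approximation):
n = ((z_α + z_β) / d)²

z_α = 1.960 (for α = 0.025, one-sided)
z_β = 0.842 (for power = 0.8)
d = 0.48

n = ((1.960 + 0.842) / 0.48)²
n = (5.838)²
n ≈ 34.08
Round up to the next whole number: n = 35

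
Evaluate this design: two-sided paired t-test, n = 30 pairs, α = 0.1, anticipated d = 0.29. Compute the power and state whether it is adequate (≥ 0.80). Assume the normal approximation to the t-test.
Power ≈ 0.48; the study is underpowered (power < 0.80)

Power calculation (paired t-test, normal approximation):
z_β = d · √n - z_{α/2}
z_β = 0.29 · √30 - 1.645
z_β = 0.29 · 5.477 - 1.645
z_β = -0.056

Power = Φ(z_β) = Φ(-0.056) ≈ 0.477

Effect size d = 0.29 is small by Cohen's convention (0.2/0.5/0.8).

Threshold: power ≥ 0.80 is conventionally adequate.
Power ≈ 0.48 → the study is underpowered (power < 0.80).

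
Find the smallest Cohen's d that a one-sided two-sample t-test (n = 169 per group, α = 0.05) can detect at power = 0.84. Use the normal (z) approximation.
d ≈ 0.29

Minimum detectable effect (two-sample t-test, normal approximation):
d = (z_α + z_β) / √(n/2)
d = (1.645 + 0.994) / √(169/2)
d = 2.639 / 9.192
d ≈ 0.29

By Cohen's convention (0.2 small / 0.5 medium / 0.8 large): small effect.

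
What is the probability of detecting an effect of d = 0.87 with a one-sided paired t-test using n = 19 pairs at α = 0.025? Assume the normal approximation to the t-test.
Power ≈ 0.97

Power calculation (paired t-test, normal approximation):
z_β = d · √n - z_α
z_β = 0.87 · √19 - 1.960
z_β = 0.87 · 4.359 - 1.960
z_β = 1.832

Power = Φ(z_β) = Φ(1.832) ≈ 0.967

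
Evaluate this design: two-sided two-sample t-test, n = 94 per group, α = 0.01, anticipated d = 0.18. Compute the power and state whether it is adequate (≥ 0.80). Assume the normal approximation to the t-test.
Power ≈ 0.09; the study is underpowered (power < 0.80)

Power calculation (two-sample t-test, normal approximation):
z_β = d · √(n/2) - z_{α/2}
z_β = 0.18 · √(94/2) - 2.576
z_β = 0.18 · 6.856 - 2.576
z_β = -1.342

Power = Φ(z_β) = Φ(-1.342) ≈ 0.090

Effect size d = 0.18 is very small by Cohen's convention (0.2/0.5/0.8).

Threshold: power ≥ 0.80 is conventionally adequate.
Power ≈ 0.09 → the study is underpowered (power < 0.80).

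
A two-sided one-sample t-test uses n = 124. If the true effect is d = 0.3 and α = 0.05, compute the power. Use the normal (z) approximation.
Power ≈ 0.92

Power calculation (one-sample t-test, normal approximation):
z_β = d · √n - z_{α/2}
z_β = 0.3 · √124 - 1.960
z_β = 0.3 · 11.136 - 1.960
z_β = 1.381

Power = Φ(z_β) = Φ(1.381) ≈ 0.916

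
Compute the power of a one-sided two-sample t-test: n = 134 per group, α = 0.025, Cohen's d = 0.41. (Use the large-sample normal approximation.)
Power ≈ 0.92

Power calculation (two-sample t-test, normal approximation):
z_β = d · √(n/2) - z_α
z_β = 0.41 · √(134/2) - 1.960
z_β = 0.41 · 8.185 - 1.960
z_β = 1.396

Power = Φ(z_β) = Φ(1.396) ≈ 0.919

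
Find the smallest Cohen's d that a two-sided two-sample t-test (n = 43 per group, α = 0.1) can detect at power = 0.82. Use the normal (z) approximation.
d ≈ 0.55

Minimum detectable effect (two-sample t-test, normal approximation):
d = (z_{α/2} + z_β) / √(n/2)
d = (1.645 + 0.915) / √(43/2)
d = 2.560 / 4.637
d ≈ 0.55

By Cohen's convention (0.2 small / 0.5 medium / 0.8 large): medium effect.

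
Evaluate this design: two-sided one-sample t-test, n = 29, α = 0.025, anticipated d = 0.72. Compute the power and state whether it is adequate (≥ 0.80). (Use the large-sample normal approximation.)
Power ≈ 0.95; the study is adequately powered (power ≥ 0.80)

Power calculation (one-sample t-test, normal approximation):
z_β = d · √n - z_{α/2}
z_β = 0.72 · √29 - 2.241
z_β = 0.72 · 5.385 - 2.241
z_β = 1.636

Power = Φ(z_β) = Φ(1.636) ≈ 0.949

Effect size d = 0.72 is medium by Cohen's convention (0.2/0.5/0.8).

Threshold: power ≥ 0.80 is conventionally adequate.
Power ≈ 0.95 → the study is adequately powered (power ≥ 0.80).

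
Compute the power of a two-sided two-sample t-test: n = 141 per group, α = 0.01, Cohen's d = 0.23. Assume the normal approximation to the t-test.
Power ≈ 0.26

Power calculation (two-sample t-test, normal approximation):
z_β = d · √(n/2) - z_{α/2}
z_β = 0.23 · √(141/2) - 2.576
z_β = 0.23 · 8.396 - 2.576
z_β = -0.645

Power = Φ(z_β) = Φ(-0.645) ≈ 0.260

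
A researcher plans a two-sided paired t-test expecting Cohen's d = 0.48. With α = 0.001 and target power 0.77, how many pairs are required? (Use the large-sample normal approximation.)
n = 71 pairs

Sample size formula (paired t-test, normal approximation):
n = ((z_{α/2} + z_β) / d)²

z_{α/2} = 3.291 (for α = 0.001, two-sided)
z_β = 0.739 (for power = 0.77)
d = 0.48

n = ((3.291 + 0.739) / 0.48)²
n = (8.396)²
n ≈ 70.49
Round up to the next whole number: n = 71 pairs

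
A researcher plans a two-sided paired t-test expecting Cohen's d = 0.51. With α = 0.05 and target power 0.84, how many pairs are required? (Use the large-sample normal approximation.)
n = 34 pairs

Sample size formula (paired t-test, normal approximation):
n = ((z_{α/2} + z_β) / d)²

z_{α/2} = 1.960 (for α = 0.05, two-sided)
z_β = 0.994 (for power = 0.84)
d = 0.51

n = ((1.960 + 0.994) / 0.51)²
n = (5.792)²
n ≈ 33.55
Round up to the next whole number: n = 34 pairs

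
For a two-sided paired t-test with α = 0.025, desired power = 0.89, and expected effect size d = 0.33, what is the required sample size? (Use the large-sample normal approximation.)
n = 111 pairs

Sample size formula (paired t-test, normal approximation):
n = ((z_{α/2} + z_β) / d)²

z_{α/2} = 2.241 (for α = 0.025, two-sided)
z_β = 1.227 (for power = 0.89)
d = 0.33

n = ((2.241 + 1.227) / 0.33)²
n = (10.509)²
n ≈ 110.44
Round up to the next whole number: n = 111 pairs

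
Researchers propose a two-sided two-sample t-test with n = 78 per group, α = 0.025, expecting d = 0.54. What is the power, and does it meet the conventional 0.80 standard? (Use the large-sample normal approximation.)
Power ≈ 0.87; the study is adequately powered (power ≥ 0.80)

Power calculation (two-sample t-test, normal approximation):
z_β = d · √(n/2) - z_{α/2}
z_β = 0.54 · √(78/2) - 2.241
z_β = 0.54 · 6.245 - 2.241
z_β = 1.131

Power = Φ(z_β) = Φ(1.131) ≈ 0.871

Effect size d = 0.54 is medium by Cohen's convention (0.2/0.5/0.8).

Threshold: power ≥ 0.80 is conventionally adequate.
Power ≈ 0.87 → the study is adequately powered (power ≥ 0.80).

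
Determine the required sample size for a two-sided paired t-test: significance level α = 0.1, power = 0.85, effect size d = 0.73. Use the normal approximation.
n = 14 pairs

Sample size formula (paired t-test, normal approximation):
n = ((z_{α/2} + z_β) / d)²

z_{α/2} = 1.645 (for α = 0.1, two-sided)
z_β = 1.036 (for power = 0.85)
d = 0.73

n = ((1.645 + 1.036) / 0.73)²
n = (3.673)²
n ≈ 13.49
Round up to the next whole number: n = 14 pairs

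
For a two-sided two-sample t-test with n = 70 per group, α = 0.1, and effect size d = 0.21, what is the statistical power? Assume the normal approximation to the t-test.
Power ≈ 0.34

Power calculation (two-sample t-test, normal approximation):
z_β = d · √(n/2) - z_{α/2}
z_β = 0.21 · √(70/2) - 1.645
z_β = 0.21 · 5.916 - 1.645
z_β = -0.402

Power = Φ(z_β) = Φ(-0.402) ≈ 0.344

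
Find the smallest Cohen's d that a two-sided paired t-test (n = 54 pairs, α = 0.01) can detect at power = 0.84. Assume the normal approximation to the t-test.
d ≈ 0.49

Minimum detectable effect (paired t-test, normal approximation):
d = (z_{α/2} + z_β) / √n
d = (2.576 + 0.994) / √54
d = 3.570 / 7.348
d ≈ 0.49

By Cohen's convention (0.2 small / 0.5 medium / 0.8 large): small effect.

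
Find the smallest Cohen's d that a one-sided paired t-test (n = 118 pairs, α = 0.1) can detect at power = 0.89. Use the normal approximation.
d ≈ 0.23

Minimum detectable effect (paired t-test, normal approximation):
d = (z_α + z_β) / √n
d = (1.282 + 1.227) / √118
d = 2.508 / 10.863
d ≈ 0.23

By Cohen's convention (0.2 small / 0.5 medium / 0.8 large): small effect.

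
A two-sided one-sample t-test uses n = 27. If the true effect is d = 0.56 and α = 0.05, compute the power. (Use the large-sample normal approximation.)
Power ≈ 0.83

Power calculation (one-sample t-test, normal approximation):
z_β = d · √n - z_{α/2}
z_β = 0.56 · √27 - 1.960
z_β = 0.56 · 5.196 - 1.960
z_β = 0.950

Power = Φ(z_β) = Φ(0.950) ≈ 0.829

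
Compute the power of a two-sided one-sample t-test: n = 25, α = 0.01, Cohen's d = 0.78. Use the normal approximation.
Power ≈ 0.91

Power calculation (one-sample t-test, normal approximation):
z_β = d · √n - z_{α/2}
z_β = 0.78 · √25 - 2.576
z_β = 0.78 · 5.000 - 2.576
z_β = 1.324

Power = Φ(z_β) = Φ(1.324) ≈ 0.907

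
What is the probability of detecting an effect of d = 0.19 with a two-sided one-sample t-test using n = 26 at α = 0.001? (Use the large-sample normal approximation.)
Power ≈ 0.01

Power calculation (one-sample t-test, normal approximation):
z_β = d · √n - z_{α/2}
z_β = 0.19 · √26 - 3.291
z_β = 0.19 · 5.099 - 3.291
z_β = -2.322

Power = Φ(z_β) = Φ(-2.322) ≈ 0.010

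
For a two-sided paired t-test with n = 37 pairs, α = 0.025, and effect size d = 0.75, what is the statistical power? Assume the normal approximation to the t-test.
Power ≈ 0.99

Power calculation (paired t-test, normal approximation):
z_β = d · √n - z_{α/2}
z_β = 0.75 · √37 - 2.241
z_β = 0.75 · 6.083 - 2.241
z_β = 2.321

Power = Φ(z_β) = Φ(2.321) ≈ 0.990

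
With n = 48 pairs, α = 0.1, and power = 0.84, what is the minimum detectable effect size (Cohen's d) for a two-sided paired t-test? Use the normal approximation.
d ≈ 0.38

Minimum detectable effect (paired t-test, normal approximation):
d = (z_{α/2} + z_β) / √n
d = (1.645 + 0.994) / √48
d = 2.639 / 6.928
d ≈ 0.38

By Cohen's convention (0.2 small / 0.5 medium / 0.8 large): small effect.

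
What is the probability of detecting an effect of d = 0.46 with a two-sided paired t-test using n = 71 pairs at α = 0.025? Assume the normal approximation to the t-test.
Power ≈ 0.95

Power calculation (paired t-test, normal approximation):
z_β = d · √n - z_{α/2}
z_β = 0.46 · √71 - 2.241
z_β = 0.46 · 8.426 - 2.241
z_β = 1.635

Power = Φ(z_β) = Φ(1.635) ≈ 0.949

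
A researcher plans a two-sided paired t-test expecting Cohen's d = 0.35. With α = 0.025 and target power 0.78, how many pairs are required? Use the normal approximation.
n = 75 pairs

Sample size formula (paired t-test, normal approximation):
n = ((z_{α/2} + z_β) / d)²

z_{α/2} = 2.241 (for α = 0.025, two-sided)
z_β = 0.772 (for power = 0.78)
d = 0.35

n = ((2.241 + 0.772) / 0.35)²
n = (8.609)²
n ≈ 74.11
Round up to the next whole number: n = 75 pairs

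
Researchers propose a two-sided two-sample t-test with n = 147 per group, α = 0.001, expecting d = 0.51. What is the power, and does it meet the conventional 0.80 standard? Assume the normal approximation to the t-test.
Power ≈ 0.86; the study is adequately powered (power ≥ 0.80)

Power calculation (two-sample t-test, normal approximation):
z_β = d · √(n/2) - z_{α/2}
z_β = 0.51 · √(147/2) - 3.291
z_β = 0.51 · 8.573 - 3.291
z_β = 1.082

Power = Φ(z_β) = Φ(1.082) ≈ 0.860

Effect size d = 0.51 is medium by Cohen's convention (0.2/0.5/0.8).

Threshold: power ≥ 0.80 is conventionally adequate.
Power ≈ 0.86 → the study is adequately powered (power ≥ 0.80).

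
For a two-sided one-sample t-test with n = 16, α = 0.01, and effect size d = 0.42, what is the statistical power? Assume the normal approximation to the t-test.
Power ≈ 0.19

Power calculation (one-sample t-test, normal approximation):
z_β = d · √n - z_{α/2}
z_β = 0.42 · √16 - 2.576
z_β = 0.42 · 4.000 - 2.576
z_β = -0.896

Power = Φ(z_β) = Φ(-0.896) ≈ 0.185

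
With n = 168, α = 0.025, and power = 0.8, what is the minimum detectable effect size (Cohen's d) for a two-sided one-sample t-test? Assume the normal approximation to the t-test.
d ≈ 0.24

Minimum detectable effect (one-sample t-test, normal approximation):
d = (z_{α/2} + z_β) / √n
d = (2.241 + 0.842) / √168
d = 3.083 / 12.961
d ≈ 0.24

By Cohen's convention (0.2 small / 0.5 medium / 0.8 large): small effect.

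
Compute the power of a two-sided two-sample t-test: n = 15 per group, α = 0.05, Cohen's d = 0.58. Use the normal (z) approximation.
Power ≈ 0.36

Power calculation (two-sample t-test, normal approximation):
z_β = d · √(n/2) - z_{α/2}
z_β = 0.58 · √(15/2) - 1.960
z_β = 0.58 · 2.739 - 1.960
z_β = -0.372

Power = Φ(z_β) = Φ(-0.372) ≈ 0.355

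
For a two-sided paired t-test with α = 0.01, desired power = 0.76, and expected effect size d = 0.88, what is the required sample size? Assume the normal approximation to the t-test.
n = 14 pairs

Sample size formula (paired t-test, normal approximation):
n = ((z_{α/2} + z_β) / d)²

z_{α/2} = 2.576 (for α = 0.01, two-sided)
z_β = 0.706 (for power = 0.76)
d = 0.88

n = ((2.576 + 0.706) / 0.88)²
n = (3.730)²
n ≈ 13.91
Round up to the next whole number: n = 14 pairs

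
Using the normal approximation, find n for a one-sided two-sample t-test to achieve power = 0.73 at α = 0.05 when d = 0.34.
n = 89 per group

Sample size formula (two-sample t-test, normal approximation):
n = 2 · ((z_α + z_β) / d)²

z_α = 1.645 (for α = 0.05, one-sided)
z_β = 0.613 (for power = 0.73)
d = 0.34

n = 2 · ((1.645 + 0.613) / 0.34)²
n = 2 · (6.641)²
n ≈ 88.21
Round up to the next whole number: n = 89 per group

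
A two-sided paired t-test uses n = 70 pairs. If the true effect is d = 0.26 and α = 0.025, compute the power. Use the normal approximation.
Power ≈ 0.47

Power calculation (paired t-test, normal approximation):
z_β = d · √n - z_{α/2}
z_β = 0.26 · √70 - 2.241
z_β = 0.26 · 8.367 - 2.241
z_β = -0.066

Power = Φ(z_β) = Φ(-0.066) ≈ 0.474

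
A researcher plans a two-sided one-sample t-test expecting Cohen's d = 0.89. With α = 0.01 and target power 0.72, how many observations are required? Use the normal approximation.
n = 13

Sample size formula (one-sample t-test, normal approximation):
n = ((z_{α/2} + z_β) / d)²

z_{α/2} = 2.576 (for α = 0.01, two-sided)
z_β = 0.583 (for power = 0.72)
d = 0.89

n = ((2.576 + 0.583) / 0.89)²
n = (3.549)²
n ≈ 12.60
Round up to the next whole number: n = 13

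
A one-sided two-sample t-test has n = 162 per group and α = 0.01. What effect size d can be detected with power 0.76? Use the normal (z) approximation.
d ≈ 0.34

Minimum detectable effect (two-sample t-test, normal approximation):
d = (z_α + z_β) / √(n/2)
d = (2.326 + 0.706) / √(162/2)
d = 3.033 / 9.000
d ≈ 0.34

By Cohen's convention (0.2 small / 0.5 medium / 0.8 large): small effect.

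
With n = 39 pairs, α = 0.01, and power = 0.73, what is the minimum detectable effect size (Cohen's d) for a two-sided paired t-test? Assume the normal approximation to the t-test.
d ≈ 0.51

Minimum detectable effect (paired t-test, normal approximation):
d = (z_{α/2} + z_β) / √n
d = (2.576 + 0.613) / √39
d = 3.189 / 6.245
d ≈ 0.51

By Cohen's convention (0.2 small / 0.5 medium / 0.8 large): medium effect.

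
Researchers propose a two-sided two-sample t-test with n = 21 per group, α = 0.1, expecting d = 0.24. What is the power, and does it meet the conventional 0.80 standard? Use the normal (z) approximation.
Power ≈ 0.19; the study is underpowered (power < 0.80)

Power calculation (two-sample t-test, normal approximation):
z_β = d · √(n/2) - z_{α/2}
z_β = 0.24 · √(21/2) - 1.645
z_β = 0.24 · 3.240 - 1.645
z_β = -0.867

Power = Φ(z_β) = Φ(-0.867) ≈ 0.193

Effect size d = 0.24 is small by Cohen's convention (0.2/0.5/0.8).

Threshold: power ≥ 0.80 is conventionally adequate.
Power ≈ 0.19 → the study is underpowered (power < 0.80).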